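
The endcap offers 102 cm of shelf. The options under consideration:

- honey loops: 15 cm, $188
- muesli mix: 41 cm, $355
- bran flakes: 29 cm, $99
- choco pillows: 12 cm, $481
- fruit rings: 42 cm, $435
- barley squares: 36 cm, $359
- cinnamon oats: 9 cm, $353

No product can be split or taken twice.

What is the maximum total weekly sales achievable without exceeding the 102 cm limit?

1628

A density-first pass picks honey loops + choco pillows + fruit rings + cinnamon oats — 1457 at 78 cm.
The 15 cm tied up in honey loops is better spent on barley squares — total rises to 1628 (99 cm).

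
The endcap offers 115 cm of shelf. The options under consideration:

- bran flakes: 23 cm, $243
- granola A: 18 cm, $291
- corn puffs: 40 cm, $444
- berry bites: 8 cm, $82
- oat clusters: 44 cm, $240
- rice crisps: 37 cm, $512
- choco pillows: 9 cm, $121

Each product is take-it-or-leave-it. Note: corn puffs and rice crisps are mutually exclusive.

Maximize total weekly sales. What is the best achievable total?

1249

Ranking by ratio (weekly sales/cm): granola A 16.17, rice crisps 13.84, choco pillows 13.44, corn puffs 11.10.
Bran flakes + granola A + berry bites + rice crisps + choco pillows uses 95 of the 115 cm and totals 1249.
The closest alternative, bran flakes + granola A + corn puffs + berry bites + choco pillows, reaches only 1181.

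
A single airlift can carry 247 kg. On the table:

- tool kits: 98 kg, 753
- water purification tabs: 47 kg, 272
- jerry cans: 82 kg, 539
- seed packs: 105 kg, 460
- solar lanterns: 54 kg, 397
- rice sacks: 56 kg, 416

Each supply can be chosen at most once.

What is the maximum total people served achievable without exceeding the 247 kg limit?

Taking the top-ratio supplies first gives tool kits + solar lanterns + rice sacks for 1566 (208 kg).
Replace solar lanterns with jerry cans: the trade gains 142 net, giving 1708 at 236 kg.
The closest alternative, tool kits + jerry cans + solar lanterns, reaches only 1689.

1708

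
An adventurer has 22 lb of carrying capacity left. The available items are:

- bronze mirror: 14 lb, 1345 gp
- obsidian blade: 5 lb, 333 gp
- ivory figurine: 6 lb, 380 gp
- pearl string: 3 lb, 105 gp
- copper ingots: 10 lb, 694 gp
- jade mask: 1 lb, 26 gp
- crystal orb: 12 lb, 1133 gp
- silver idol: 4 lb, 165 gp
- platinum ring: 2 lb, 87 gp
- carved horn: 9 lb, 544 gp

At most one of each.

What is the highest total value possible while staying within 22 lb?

1827

A density-first pass picks bronze mirror + obsidian blade + jade mask + platinum ring — 1791 at 22 lb.
Reworking the packing: copper ingots + crystal orb uses 22 lb and improves the total to 1827.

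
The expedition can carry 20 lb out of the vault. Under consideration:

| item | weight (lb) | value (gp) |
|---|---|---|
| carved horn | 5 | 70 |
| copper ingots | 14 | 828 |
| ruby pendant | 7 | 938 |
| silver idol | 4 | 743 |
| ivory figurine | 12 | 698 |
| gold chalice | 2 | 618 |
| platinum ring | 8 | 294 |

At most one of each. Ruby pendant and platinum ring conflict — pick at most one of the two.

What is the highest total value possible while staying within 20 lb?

2369

Best packing: carved horn + ruby pendant + silver idol + gold chalice — 18 lb, 2369 total.
Next best is ruby pendant + silver idol + gold chalice at 2299 (13 lb) — short by 70.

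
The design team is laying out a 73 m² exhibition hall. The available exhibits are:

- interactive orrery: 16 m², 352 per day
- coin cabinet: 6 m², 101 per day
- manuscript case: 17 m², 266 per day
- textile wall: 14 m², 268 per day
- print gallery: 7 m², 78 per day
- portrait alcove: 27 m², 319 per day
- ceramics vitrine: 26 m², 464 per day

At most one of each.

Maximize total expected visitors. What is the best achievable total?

A density-first pass picks interactive orrery + coin cabinet + textile wall + print gallery + ceramics vitrine — 1263 at 69 m².
Dropping coin cabinet and print gallery frees 13 m²; slotting in manuscript case (17 m²) lifts the total to 1350 at 73 m².
An exhaustive check of the 128 subsets confirms 1350.

1350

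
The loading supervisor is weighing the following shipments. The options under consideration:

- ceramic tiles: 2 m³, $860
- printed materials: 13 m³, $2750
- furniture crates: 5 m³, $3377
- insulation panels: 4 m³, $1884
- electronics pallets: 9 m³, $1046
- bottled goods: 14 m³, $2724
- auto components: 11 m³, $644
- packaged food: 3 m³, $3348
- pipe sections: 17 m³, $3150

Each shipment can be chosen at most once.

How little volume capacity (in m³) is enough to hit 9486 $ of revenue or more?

Look for the lowest-volume combination reaching 9486.
Taking furniture crates + insulation panels + electronics pallets + packaged food gives 9655 (≥ 9486) for 21 m³.
Below 21 m³ the best achievable stays under 9486.

21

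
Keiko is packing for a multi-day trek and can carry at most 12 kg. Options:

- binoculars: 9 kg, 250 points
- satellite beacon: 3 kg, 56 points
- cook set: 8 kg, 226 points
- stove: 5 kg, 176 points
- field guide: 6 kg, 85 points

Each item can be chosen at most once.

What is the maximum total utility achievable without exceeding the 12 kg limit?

Taking the top-ratio items first gives satellite beacon + stove for 232 (8 kg).
The 5 kg tied up in stove is better spent on binoculars — total rises to 306 (12 kg).

306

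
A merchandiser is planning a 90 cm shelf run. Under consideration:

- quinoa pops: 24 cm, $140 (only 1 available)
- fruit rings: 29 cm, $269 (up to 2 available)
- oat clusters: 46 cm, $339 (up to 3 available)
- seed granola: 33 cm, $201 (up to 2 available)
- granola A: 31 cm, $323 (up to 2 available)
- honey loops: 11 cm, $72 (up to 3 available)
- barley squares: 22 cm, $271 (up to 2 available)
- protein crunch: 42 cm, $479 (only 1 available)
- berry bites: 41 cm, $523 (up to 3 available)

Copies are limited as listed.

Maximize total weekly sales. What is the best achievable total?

1065

Filling by ratio: 2×berry bites for 1046, with 8 cm left unused.
Replace berry bites with 2×barley squares: the trade gains 19 net, giving 1065 at 85 cm.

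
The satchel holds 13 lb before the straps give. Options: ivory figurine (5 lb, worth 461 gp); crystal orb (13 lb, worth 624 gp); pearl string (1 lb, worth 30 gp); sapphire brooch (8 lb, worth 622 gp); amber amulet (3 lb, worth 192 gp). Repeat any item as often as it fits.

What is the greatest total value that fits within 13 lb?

Density check — ivory figurine 92.20, sapphire brooch 77.75, amber amulet 64.00 are the best per lb.
Taking 2×ivory figurine + amber amulet: 13 lb used, 1114 in value.

1114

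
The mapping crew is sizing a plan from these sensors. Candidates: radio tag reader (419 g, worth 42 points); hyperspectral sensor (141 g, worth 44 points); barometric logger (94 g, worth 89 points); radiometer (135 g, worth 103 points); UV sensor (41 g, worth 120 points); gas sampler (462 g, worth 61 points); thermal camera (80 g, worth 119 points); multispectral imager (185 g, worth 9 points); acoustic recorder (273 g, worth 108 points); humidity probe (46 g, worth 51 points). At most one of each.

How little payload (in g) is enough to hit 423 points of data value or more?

350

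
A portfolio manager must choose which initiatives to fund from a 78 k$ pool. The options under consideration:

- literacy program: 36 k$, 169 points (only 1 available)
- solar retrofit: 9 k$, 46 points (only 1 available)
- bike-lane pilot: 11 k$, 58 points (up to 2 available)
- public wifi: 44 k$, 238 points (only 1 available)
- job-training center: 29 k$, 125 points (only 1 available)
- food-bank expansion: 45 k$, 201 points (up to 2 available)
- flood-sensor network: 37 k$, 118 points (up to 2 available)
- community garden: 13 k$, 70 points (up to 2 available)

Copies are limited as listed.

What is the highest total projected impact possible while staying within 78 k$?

412

By projected impact per k$: public wifi 5.41, community garden 5.38, bike-lane pilot 5.27 lead.
The ratio heuristic lands on public wifi + 2×community garden (378) but leaves 8 k$ idle.
Dropping community garden frees 13 k$; slotting in solar retrofit + bike-lane pilot (20 k$) lifts the total to 412 at 77 k$.
No other feasible combination exceeds 412.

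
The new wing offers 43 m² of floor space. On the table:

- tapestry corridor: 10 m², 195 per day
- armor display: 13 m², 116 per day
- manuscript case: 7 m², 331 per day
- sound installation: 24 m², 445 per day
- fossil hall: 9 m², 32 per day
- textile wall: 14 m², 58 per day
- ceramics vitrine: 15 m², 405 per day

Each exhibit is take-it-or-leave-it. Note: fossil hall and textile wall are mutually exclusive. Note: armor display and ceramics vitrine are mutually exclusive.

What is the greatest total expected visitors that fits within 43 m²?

971

The ratio heuristic lands on tapestry corridor + manuscript case + fossil hall + ceramics vitrine (963) but leaves 2 m² idle.
Replace fossil hall and ceramics vitrine with sound installation: the trade gains 8 net, giving 971 at 41 m².
The closest alternative, tapestry corridor + manuscript case + fossil hall + ceramics vitrine, reaches only 963.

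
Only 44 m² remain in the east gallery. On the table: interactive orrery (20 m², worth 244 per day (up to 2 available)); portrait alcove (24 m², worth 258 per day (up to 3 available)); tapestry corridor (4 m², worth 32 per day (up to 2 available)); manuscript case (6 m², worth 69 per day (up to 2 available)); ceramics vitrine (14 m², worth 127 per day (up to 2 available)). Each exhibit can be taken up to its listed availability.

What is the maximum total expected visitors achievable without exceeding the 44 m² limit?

520

Ranking by ratio (expected visitors/m²): interactive orrery 12.20, manuscript case 11.50, portrait alcove 10.75.
Taking 2×interactive orrery + tapestry corridor: 44 m² used, 520 in expected visitors.
Every other selection either busts 44 m² or exceeds an availability limit or fails to beat 520.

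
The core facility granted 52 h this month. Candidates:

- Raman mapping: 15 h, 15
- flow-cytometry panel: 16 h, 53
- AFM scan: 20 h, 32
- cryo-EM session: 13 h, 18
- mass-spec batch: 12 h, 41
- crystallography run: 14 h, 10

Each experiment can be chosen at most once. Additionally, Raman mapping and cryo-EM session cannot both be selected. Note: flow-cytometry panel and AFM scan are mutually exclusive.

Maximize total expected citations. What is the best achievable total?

112

Flow-cytometry panel + cryo-EM session + mass-spec batch uses 41 of the 52 h and totals 112.
Runner-up Raman mapping + flow-cytometry panel + mass-spec batch tops out at 109.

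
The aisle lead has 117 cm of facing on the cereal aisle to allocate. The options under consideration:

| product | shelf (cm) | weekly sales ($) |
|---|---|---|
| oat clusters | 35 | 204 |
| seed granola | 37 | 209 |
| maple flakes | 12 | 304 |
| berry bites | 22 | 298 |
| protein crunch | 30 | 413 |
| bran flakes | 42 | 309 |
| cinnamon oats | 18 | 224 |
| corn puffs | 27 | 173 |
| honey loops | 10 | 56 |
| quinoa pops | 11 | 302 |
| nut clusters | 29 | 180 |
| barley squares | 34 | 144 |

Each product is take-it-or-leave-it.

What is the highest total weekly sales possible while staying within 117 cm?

1626

Taking the top-ratio products first gives maple flakes + berry bites + protein crunch + cinnamon oats + honey loops + quinoa pops for 1597 (103 cm).
Dropping cinnamon oats and honey loops frees 28 cm; slotting in bran flakes (42 cm) lifts the total to 1626 at 117 cm.
Every other selection either busts 117 cm or fails to beat 1626.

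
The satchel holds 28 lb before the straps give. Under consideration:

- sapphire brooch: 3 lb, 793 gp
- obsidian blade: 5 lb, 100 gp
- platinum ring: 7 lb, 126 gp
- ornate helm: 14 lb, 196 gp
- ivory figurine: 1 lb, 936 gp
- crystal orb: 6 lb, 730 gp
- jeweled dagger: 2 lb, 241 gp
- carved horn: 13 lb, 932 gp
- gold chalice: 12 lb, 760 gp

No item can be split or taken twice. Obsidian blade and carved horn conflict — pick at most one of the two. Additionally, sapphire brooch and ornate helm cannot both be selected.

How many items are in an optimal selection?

5

Best achievable value is 3632.
sapphire brooch + ivory figurine + crystal orb + jeweled dagger + carved horn hits 3632 at 25 lb.
Every optimal selection uses 5 items.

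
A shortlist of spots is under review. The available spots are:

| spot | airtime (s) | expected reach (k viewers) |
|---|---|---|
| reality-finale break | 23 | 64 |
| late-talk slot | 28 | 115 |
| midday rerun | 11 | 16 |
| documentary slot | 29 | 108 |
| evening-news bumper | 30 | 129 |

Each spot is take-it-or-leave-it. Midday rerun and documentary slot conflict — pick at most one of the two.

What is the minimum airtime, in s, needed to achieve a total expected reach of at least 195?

Look for the lowest-airtime combination reaching 195.
late-talk slot + documentary slot: 223 expected reach at 57 s.
Below 57 s the best achievable stays under 195.

57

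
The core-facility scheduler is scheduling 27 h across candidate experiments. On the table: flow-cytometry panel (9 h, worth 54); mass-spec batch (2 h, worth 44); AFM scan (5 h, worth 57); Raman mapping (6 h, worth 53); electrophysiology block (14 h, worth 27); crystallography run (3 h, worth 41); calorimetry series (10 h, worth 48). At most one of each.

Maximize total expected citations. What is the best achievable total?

249

Taking flow-cytometry panel + mass-spec batch + AFM scan + Raman mapping + crystallography run: 25 h used, 249 in expected citations.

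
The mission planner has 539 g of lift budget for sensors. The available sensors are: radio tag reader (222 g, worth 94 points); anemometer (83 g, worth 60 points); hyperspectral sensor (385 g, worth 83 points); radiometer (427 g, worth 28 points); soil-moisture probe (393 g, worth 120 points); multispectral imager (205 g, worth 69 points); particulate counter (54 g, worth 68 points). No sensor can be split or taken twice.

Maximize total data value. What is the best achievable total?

248

A density-first pass picks radio tag reader + anemometer + particulate counter — 222 at 359 g.
The 222 g tied up in radio tag reader is better spent on soil-moisture probe — total rises to 248 (530 g).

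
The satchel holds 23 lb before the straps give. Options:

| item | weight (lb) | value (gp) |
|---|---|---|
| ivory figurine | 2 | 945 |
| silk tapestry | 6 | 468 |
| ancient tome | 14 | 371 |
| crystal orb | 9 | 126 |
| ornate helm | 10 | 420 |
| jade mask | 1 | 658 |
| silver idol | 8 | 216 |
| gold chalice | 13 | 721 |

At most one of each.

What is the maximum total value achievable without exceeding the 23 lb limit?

2792

By value per lb: jade mask 658.00, ivory figurine 472.50, silk tapestry 78.00, gold chalice 55.46 lead.
Ivory figurine + silk tapestry + jade mask + gold chalice uses 22 of the 23 lb and totals 2792.
The closest alternative, ivory figurine + silk tapestry + ornate helm + jade mask, reaches only 2491.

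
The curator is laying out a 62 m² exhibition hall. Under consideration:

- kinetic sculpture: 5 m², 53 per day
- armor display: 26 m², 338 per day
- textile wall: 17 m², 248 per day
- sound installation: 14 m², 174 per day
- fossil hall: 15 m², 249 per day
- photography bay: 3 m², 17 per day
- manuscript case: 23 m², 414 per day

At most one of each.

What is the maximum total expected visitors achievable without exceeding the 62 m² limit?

964

Ranking by ratio (expected visitors/m²): manuscript case 18.00, fossil hall 16.60, textile wall 14.59.
Taking kinetic sculpture + textile wall + fossil hall + manuscript case: 60 m² used, 964 in expected visitors.
Nothing else within 62 m² beats 964.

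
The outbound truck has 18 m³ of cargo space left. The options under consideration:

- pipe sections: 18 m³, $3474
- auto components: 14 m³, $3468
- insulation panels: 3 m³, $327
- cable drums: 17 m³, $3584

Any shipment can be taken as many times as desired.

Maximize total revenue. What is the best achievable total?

3795

Ranking by ratio (revenue/m³): auto components 247.71, cable drums 210.82, pipe sections 193.00.
Auto components + insulation panels uses 17 of the 18 m³ and totals 3795.
That's the maximum — no swap from here does better than 3795.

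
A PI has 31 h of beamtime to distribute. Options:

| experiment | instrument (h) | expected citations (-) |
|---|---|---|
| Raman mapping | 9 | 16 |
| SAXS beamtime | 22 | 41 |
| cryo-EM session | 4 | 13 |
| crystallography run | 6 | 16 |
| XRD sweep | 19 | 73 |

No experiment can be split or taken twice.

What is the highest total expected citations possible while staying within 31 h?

102

Taking cryo-EM session + crystallography run + XRD sweep: 29 h used, 102 in expected citations.
The closest alternative, Raman mapping + XRD sweep, reaches only 89.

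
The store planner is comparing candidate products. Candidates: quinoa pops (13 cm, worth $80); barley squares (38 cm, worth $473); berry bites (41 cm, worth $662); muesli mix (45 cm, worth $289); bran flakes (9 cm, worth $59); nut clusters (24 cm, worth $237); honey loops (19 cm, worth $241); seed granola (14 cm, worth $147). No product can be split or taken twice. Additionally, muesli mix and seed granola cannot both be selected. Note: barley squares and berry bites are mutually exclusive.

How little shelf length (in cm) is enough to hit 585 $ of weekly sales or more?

41

Look for the lowest-shelf combination reaching 585.
Taking berry bites gives 662 (≥ 585) for 41 cm.
Any bundle with less than 41 cm falls short of 585.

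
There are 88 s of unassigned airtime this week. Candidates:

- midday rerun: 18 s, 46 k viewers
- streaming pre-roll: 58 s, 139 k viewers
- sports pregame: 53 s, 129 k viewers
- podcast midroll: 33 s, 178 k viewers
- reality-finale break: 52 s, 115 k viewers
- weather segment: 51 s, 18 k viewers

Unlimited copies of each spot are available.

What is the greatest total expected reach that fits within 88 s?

Density check — podcast midroll 5.39, midday rerun 2.56, sports pregame 2.43, streaming pre-roll 2.40 are the best per s.
The ratio ordering already packs tightly: midday rerun + 2×podcast midroll, 84 s, 402.

402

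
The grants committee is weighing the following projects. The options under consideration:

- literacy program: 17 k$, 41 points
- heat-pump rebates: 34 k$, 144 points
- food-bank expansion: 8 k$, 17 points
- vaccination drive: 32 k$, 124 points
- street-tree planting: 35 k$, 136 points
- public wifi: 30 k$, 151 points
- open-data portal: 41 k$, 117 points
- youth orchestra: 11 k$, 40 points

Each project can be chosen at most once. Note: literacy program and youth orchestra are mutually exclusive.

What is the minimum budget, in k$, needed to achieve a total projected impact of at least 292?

Look for the lowest-budget combination reaching 292.
heat-pump rebates + public wifi reaches 295 using 64 k$.
No combination under 64 k$ hits 292.

64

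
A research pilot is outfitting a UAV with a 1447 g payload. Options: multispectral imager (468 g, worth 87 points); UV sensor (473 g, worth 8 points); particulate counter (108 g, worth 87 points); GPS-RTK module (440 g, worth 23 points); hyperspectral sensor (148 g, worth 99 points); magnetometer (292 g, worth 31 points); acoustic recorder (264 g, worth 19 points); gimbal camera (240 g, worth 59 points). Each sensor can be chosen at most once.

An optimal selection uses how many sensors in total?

5

Best achievable data value is 363.
One optimal bundle: multispectral imager + particulate counter + hyperspectral sensor + magnetometer + gimbal camera (1256 g).
Any selection reaching 363 contains exactly 5 sensors.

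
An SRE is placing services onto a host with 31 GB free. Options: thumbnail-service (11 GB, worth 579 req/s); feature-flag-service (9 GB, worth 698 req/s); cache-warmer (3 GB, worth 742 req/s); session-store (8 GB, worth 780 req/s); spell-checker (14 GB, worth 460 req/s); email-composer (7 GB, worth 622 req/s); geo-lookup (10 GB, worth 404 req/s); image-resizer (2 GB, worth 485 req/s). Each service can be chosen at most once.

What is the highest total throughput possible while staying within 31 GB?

3327

Density check — cache-warmer 247.33, image-resizer 242.50, session-store 97.50 are the best per GB.
Feature-flag-service + cache-warmer + session-store + email-composer + image-resizer uses 29 of the 31 GB and totals 3327.
Next best is thumbnail-service + cache-warmer + session-store + email-composer + image-resizer at 3208 (31 GB) — short by 119.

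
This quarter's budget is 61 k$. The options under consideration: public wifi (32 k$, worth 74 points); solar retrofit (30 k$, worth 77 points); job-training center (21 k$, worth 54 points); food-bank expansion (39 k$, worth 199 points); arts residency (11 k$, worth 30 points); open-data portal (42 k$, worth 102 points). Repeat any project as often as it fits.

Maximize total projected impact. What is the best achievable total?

259

Food-bank expansion + 2×arts residency uses 61 of the 61 k$ and totals 259.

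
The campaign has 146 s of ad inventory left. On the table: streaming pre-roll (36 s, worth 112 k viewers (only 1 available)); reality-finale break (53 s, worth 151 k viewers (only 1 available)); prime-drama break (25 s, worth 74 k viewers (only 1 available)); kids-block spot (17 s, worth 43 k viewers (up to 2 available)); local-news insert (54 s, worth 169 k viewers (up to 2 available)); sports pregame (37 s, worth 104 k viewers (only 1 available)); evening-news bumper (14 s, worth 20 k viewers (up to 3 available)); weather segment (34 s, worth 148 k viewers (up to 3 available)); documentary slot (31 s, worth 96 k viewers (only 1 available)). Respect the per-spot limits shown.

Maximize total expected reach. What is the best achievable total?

Taking the top-ratio spots first gives streaming pre-roll + 3×weather segment for 556 (138 s).
Dropping streaming pre-roll frees 36 s; slotting in prime-drama break + kids-block spot (42 s) lifts the total to 561 at 144 s.
The spare 2 s is too small for any remaining spot, and no exchange beats 561.

561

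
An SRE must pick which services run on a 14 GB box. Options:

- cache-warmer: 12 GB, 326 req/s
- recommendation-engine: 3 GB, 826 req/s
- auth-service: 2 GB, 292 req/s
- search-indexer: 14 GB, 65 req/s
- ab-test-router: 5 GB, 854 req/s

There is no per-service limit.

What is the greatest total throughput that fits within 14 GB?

3596

Best packing: 4×recommendation-engine + auth-service — 14 GB, 3596 total.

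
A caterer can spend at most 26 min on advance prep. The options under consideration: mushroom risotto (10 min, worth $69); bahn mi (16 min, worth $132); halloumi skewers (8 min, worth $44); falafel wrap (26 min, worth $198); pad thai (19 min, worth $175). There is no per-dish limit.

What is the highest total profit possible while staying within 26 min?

201

Density check — pad thai 9.21, bahn mi 8.25, falafel wrap 7.62, mushroom risotto 6.90 are the best per min.
Filling by ratio: pad thai for 175, with 7 min left unused.
The 19 min tied up in pad thai is better spent on mushroom risotto + bahn mi — total rises to 201 (26 min).
No other feasible combination exceeds 201.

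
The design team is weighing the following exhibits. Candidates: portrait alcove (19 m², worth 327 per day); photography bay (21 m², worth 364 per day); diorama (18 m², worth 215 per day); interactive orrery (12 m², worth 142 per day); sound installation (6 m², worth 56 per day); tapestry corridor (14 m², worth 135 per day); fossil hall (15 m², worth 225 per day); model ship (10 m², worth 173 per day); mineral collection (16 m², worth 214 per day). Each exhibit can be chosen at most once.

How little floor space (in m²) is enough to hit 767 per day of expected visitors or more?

50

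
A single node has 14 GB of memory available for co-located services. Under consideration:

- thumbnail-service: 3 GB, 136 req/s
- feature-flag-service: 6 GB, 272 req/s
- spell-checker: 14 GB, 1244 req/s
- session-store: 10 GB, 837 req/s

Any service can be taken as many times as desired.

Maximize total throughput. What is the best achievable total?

1244

Taking spell-checker: 14 GB used, 1244 in throughput.
No other feasible combination exceeds 1244.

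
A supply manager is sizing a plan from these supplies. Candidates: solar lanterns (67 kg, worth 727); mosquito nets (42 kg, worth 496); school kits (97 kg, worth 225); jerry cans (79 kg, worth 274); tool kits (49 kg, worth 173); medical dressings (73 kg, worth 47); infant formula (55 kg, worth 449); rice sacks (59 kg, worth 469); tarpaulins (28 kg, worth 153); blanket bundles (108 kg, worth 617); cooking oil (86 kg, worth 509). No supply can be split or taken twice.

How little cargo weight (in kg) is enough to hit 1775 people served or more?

Need the lightest bundle worth ≥ 1775.
solar lanterns + mosquito nets + infant formula + tarpaulins reaches 1825 using 192 kg.
Below 192 kg the best achievable stays under 1775.

192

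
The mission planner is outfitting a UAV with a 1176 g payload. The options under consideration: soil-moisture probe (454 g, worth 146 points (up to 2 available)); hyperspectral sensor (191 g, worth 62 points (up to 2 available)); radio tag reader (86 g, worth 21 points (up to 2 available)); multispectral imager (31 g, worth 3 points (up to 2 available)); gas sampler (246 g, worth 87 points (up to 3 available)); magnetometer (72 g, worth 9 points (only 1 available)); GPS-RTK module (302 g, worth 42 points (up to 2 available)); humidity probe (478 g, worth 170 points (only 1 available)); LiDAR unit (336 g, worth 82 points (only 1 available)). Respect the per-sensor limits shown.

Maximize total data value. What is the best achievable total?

Best packing: hyperspectral sensor + 2×gas sampler + humidity probe — 1161 g, 406 total.
No other feasible combination exceeds 406.

406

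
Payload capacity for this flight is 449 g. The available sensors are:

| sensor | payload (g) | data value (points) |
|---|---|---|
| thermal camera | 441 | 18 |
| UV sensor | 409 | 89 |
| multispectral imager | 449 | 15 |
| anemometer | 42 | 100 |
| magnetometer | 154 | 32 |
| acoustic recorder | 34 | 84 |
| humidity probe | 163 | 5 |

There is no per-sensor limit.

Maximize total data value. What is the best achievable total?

By data value per g: acoustic recorder 2.47, anemometer 2.38, UV sensor 0.22 lead.
The ratio ordering already packs tightly: 13×acoustic recorder, 442 g, 1092.
No other feasible combination exceeds 1092.

1092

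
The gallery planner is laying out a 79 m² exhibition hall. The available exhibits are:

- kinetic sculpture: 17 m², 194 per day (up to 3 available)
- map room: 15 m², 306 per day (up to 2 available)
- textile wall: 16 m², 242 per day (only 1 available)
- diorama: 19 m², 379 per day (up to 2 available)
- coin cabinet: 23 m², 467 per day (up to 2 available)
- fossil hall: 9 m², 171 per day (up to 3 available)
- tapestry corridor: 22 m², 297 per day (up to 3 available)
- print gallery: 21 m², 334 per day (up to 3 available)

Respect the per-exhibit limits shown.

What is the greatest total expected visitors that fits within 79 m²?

Greedy by ratio would take 2×map room + 2×coin cabinet: 76 m² used, total 1546.
Replace map room with 2×fossil hall: the trade gains 36 net, giving 1582 at 79 m².
No other feasible combination exceeds 1582.

1582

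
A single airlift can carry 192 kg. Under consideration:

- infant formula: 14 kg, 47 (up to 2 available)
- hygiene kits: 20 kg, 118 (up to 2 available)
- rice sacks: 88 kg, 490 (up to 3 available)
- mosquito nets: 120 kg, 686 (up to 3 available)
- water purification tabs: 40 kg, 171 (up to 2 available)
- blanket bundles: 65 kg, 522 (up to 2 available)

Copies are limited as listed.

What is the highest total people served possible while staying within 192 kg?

By people served per kg: blanket bundles 8.03, hygiene kits 5.90, mosquito nets 5.72, rice sacks 5.57 lead.
A density-first pass picks infant formula + 2×hygiene kits + 2×blanket bundles — 1327 at 184 kg.
Replace infant formula and hygiene kits with water purification tabs: the trade gains 6 net, giving 1333 at 190 kg.

1333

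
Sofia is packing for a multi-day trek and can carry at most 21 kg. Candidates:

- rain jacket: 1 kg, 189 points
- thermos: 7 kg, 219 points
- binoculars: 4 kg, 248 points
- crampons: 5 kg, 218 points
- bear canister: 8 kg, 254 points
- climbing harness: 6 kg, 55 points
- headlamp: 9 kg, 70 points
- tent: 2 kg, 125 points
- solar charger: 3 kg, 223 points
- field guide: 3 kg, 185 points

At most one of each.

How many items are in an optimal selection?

6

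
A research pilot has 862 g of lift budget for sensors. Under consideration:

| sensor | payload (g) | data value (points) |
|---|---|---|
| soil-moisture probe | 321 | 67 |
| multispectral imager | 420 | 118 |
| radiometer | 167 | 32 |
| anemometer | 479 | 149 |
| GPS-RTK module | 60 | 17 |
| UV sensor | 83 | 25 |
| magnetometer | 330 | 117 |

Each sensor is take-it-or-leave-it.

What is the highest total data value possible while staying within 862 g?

266

Best packing: anemometer + magnetometer — 809 g, 266 total.
Every other selection either busts 862 g or fails to beat 266.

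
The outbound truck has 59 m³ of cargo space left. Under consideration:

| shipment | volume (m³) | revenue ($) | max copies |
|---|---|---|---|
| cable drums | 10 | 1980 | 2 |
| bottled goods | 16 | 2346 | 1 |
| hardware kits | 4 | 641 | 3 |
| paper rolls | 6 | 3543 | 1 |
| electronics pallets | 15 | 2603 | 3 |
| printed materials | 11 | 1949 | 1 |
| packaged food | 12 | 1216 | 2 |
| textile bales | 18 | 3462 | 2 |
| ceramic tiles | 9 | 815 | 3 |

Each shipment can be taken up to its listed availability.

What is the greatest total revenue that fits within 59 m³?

Ranking by ratio (revenue/m³): paper rolls 590.50, cable drums 198.00, textile bales 192.33, printed materials 177.18.
A density-first pass picks 2×cable drums + hardware kits + paper rolls + printed materials + textile bales — 13555 at 59 m³.
Replace hardware kits and printed materials with electronics pallets: the trade gains 13 net, giving 13568 at 59 m³.
No other feasible combination exceeds 13568.

13568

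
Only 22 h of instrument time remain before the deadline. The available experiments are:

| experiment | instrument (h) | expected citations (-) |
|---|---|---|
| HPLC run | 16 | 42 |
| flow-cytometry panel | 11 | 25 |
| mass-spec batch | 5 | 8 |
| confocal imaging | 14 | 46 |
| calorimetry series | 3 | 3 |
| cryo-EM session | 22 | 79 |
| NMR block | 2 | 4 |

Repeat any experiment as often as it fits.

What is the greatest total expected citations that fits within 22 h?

79

Taking cryo-EM session: 22 h used, 79 in expected citations.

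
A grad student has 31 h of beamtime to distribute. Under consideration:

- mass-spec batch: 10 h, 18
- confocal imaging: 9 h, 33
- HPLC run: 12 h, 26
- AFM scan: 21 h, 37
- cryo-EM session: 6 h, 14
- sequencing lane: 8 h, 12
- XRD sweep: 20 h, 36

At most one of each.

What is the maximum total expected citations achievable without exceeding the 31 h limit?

The ratio heuristic lands on confocal imaging + HPLC run + cryo-EM session (73) but leaves 4 h idle.
Dropping cryo-EM session frees 6 h; slotting in mass-spec batch (10 h) lifts the total to 77 at 31 h.
Next best is confocal imaging + HPLC run + cryo-EM session at 73 (27 h) — short by 4.

77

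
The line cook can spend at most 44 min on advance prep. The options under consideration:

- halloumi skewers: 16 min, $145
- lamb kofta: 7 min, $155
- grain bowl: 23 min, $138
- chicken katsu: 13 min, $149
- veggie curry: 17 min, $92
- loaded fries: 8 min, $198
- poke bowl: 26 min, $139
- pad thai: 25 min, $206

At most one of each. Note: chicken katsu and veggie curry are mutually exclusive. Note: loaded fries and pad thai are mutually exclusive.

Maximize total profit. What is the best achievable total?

Density check — loaded fries 24.75, lamb kofta 22.14, chicken katsu 11.46 are the best per min.
The ratio ordering already packs tightly: halloumi skewers + lamb kofta + chicken katsu + loaded fries, 44 min, 647.

647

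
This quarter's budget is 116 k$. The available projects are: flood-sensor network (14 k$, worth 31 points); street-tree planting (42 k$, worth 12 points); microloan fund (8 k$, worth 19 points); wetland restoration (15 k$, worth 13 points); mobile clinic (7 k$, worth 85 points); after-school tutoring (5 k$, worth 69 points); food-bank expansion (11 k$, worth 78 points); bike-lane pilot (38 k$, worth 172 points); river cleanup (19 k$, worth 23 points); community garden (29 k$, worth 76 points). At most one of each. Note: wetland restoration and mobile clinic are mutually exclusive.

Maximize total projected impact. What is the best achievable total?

530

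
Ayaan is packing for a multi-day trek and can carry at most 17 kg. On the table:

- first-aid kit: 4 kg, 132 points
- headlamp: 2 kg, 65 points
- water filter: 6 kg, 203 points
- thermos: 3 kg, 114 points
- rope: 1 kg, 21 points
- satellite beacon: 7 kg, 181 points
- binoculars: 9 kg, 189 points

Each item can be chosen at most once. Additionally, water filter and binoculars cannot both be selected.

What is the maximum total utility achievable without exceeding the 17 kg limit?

Best packing: first-aid kit + headlamp + water filter + thermos + rope — 16 kg, 535 total.
Runner-up water filter + thermos + rope + satellite beacon tops out at 519.

535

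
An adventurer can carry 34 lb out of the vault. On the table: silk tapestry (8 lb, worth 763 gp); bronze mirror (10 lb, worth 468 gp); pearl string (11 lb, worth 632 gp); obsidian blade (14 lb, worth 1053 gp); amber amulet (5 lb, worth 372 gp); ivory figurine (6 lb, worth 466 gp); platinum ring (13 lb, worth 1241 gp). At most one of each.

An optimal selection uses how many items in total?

4

Best achievable value is 2842.
For example silk tapestry + amber amulet + ivory figurine + platinum ring achieves it, using 32 lb.
All optima have 4 items.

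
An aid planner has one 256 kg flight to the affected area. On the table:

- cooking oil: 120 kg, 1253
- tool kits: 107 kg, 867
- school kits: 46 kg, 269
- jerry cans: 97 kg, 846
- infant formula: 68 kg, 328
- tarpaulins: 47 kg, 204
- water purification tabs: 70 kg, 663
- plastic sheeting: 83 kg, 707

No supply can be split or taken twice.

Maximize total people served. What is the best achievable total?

2229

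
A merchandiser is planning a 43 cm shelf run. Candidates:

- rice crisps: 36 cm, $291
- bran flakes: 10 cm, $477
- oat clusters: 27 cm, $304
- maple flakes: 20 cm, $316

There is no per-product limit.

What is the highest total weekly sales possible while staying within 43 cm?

1908

The ratio ordering already packs tightly: 4×bran flakes, 40 cm, 1908.
That's the maximum — no swap from here does better than 1908.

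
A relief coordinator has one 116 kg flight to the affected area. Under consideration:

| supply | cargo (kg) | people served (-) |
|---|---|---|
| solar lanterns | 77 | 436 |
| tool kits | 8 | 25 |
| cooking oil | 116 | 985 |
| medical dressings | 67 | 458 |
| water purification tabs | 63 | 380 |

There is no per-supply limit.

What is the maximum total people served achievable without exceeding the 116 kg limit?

The ratio ordering already packs tightly: cooking oil, 116 kg, 985.
No other feasible combination exceeds 985.

985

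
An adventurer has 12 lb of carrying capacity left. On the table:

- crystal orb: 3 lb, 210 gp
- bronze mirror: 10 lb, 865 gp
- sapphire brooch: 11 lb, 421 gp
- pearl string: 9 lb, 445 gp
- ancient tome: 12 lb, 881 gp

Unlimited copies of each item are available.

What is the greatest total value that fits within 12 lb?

By value per lb: bronze mirror 86.50, ancient tome 73.42, crystal orb 70.00, pearl string 49.44 lead.
The ratio heuristic lands on bronze mirror (865) but leaves 2 lb idle.
The 10 lb tied up in bronze mirror is better spent on ancient tome — total rises to 881 (12 lb).
Nothing else within 12 lb beats 881.

881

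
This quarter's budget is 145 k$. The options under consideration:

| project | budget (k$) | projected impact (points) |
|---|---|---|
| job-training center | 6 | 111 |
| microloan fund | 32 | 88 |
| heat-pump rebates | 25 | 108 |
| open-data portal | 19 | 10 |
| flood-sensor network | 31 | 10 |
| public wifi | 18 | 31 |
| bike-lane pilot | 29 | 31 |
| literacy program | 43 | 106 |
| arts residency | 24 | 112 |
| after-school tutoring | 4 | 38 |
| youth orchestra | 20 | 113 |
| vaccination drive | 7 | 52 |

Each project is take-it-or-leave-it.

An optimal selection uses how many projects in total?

8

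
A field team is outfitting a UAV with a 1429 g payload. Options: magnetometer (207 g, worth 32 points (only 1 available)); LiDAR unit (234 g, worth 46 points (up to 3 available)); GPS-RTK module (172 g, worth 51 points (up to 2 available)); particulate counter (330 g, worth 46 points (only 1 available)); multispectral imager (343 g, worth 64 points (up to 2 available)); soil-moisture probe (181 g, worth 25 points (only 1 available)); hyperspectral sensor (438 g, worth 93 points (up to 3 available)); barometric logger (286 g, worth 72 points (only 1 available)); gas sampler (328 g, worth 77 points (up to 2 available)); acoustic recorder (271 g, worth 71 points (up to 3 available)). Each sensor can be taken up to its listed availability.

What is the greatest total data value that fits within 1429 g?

A density-first pass picks LiDAR unit + 2×GPS-RTK module + 3×acoustic recorder — 361 at 1391 g.
Replace LiDAR unit and 2×GPS-RTK module with barometric logger + gas sampler: the trade gains 1 net, giving 362 at 1427 g.
That's the maximum — no swap from here does better than 362.

362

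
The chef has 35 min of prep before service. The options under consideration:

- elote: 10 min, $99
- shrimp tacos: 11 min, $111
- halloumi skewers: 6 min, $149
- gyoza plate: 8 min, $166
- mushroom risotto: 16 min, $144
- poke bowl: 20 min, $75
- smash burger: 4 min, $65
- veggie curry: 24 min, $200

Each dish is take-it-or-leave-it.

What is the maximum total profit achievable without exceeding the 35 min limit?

Ranking by ratio (profit/min): halloumi skewers 24.83, gyoza plate 20.75, smash burger 16.25.
The ratio heuristic lands on shrimp tacos + halloumi skewers + gyoza plate + smash burger (491) but leaves 6 min idle.
Replace smash burger with elote: the trade gains 34 net, giving 525 at 35 min.

525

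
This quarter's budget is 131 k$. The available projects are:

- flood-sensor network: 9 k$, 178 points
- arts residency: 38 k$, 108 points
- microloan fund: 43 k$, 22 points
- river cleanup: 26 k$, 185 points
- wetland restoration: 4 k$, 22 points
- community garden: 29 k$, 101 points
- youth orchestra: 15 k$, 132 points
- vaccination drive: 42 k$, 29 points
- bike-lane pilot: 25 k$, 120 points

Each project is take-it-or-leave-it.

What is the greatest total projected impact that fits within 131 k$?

745

By projected impact per k$: flood-sensor network 19.78, youth orchestra 8.80, river cleanup 7.12 lead.
The ratio heuristic lands on flood-sensor network + river cleanup + wetland restoration + community garden + youth orchestra + bike-lane pilot (738) but leaves 23 k$ idle.
Dropping community garden frees 29 k$; slotting in arts residency (38 k$) lifts the total to 745 at 117 k$.
Nothing else within 131 k$ beats 745.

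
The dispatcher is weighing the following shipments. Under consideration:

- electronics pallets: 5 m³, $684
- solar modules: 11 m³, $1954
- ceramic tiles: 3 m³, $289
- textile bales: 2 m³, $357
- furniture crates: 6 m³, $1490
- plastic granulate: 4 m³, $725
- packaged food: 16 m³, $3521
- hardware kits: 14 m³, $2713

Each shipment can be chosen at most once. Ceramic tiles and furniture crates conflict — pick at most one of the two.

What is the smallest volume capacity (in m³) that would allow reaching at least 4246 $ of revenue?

20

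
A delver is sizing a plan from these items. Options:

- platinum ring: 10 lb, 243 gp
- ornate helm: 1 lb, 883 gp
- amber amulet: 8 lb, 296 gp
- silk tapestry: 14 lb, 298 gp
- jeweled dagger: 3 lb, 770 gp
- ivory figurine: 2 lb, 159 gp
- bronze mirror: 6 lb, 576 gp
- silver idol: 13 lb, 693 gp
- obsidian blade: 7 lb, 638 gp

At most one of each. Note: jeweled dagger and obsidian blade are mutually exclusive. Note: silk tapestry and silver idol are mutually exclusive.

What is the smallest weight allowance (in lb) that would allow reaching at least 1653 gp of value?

4

Need the lightest bundle worth ≥ 1653.
ornate helm + jeweled dagger reaches 1653 using 4 lb.
Below 4 lb the best achievable stays under 1653.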